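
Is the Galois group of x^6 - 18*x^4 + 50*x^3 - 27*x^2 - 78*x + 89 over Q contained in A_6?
The polynomial is irreducible of degree 6 over Q. Its discriminant is -30366624190464, which is not a perfect square. A Galois group lies in the alternating group exactly when the discriminant is a square in Q, so the Galois group (A_4 x C_2) is not contained in A_6.

No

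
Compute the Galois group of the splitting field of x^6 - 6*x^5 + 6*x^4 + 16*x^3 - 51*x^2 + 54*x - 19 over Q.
The polynomial f is an irreducible sextic over Q, so G = Gal(f/Q) is one of the 16 transitive subgroups 6T1, ..., 6T16 of S_6. The discriminant of f is -35070801984, which is not a perfect square, so G is not contained in A_6. The transitive groups of degree 6 not contained in A_6 are: C_6 (6T1, order 6), S_3 (6T2, order 6), D_6 (6T3, order 12), C_3 x S_3 (6T5, order 18), A_4 x C_2 (6T6, order 24), S_4 (6T8, order 24), S_3 x S_3 (6T9, order 36), S_4 x C_2 (6T11, order 48), (S_3 x S_3) : C_2 (6T13, order 72), PGL(2,5) (6T14, order 120), S_6 (6T16, order 720). By Dedekind's theorem, for a prime p not dividing disc(f) the degrees of the irreducible factors of f mod p form the cycle type of an element of G. Factoring f modulo the 33 such primes p <= 151 (skipping 2, 3, 17, which divide the discriminant), each new pattern first appears at: mod 5: f = (x^3 + 2x + 4)(x^3 + 4x^2 + 4x + 4), pattern 3+3; mod 7: f = (x^6 + x^5 + 6x^4 + 2x^3 + 5x^2 + 5x + 2), pattern 6; mod 19: f = (x)(x + 5)(x + 12)(x + 17)(x^2 + 17x + 10), pattern 2+1+1+1+1; mod 37: f = (x + 13)(x + 22)(x^2 + 35x + 20)(x^2 + 35x + 21), pattern 2+2+1+1; mod 71: f = (x^2 + 69x + 4)(x^2 + 69x + 10)(x^2 + 69x + 51), pattern 2+2+2. No other pattern occurs in this range, so the set of observed cycle types is {3+3, 6, 2+1+1+1+1, 2+2+1+1, 2+2+2}. The candidates containing elements of all these cycle types are A_4 x C_2 (6T6) of order 24, S_4 x C_2 (6T11) of order 48, (S_3 x S_3) : C_2 (6T13) of order 72, S_6 (6T16) of order 720; the others are excluded. The observed types are precisely the cycle types that occur in A_4 x C_2 (6T6) (apart from the identity). Each of the other remaining candidates has further cycle types, and by the Chebotarev density theorem the matching factorization patterns would occur for a proportion of primes equal to their share of the group: S_4 x C_2 (6T11) additionally contains elements of type 4+2, 4+1+1 (12 of its 48 elements, about 25% of primes); (S_3 x S_3) : C_2 (6T13) additionally contains elements of type 4+2, 3+2+1, 3+1+1+1 (34 of its 72 elements, about 47% of primes); S_6 (6T16) additionally contains elements of type 5+1, 4+2, 4+1+1, 3+2+1, 3+1+1+1 (484 of its 720 elements, about 67% of primes). None of the 33 primes tested shows any such pattern (for each of these groups the chance of that is below 10^-4), which rules them out. Hence G = A_4 x C_2 (6T6), of order 24.

A_4 x C_2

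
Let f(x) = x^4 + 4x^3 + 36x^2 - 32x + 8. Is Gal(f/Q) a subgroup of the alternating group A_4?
The polynomial is irreducible of degree 4 over Q. Its discriminant is 49561600 = 7040^2, a perfect square. A Galois group lies in the alternating group exactly when the discriminant is a square in Q, so the Galois group (V_4) is contained in A_4.

Yes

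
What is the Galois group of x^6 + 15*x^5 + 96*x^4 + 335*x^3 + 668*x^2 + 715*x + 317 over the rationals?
The polynomial f is an irreducible sextic over Q, so G = Gal(f/Q) is one of the 16 transitive subgroups 6T1, ..., 6T16 of S_6. The discriminant of f is 810448, which is not a perfect square, so G is not contained in A_6. The transitive groups of degree 6 not contained in A_6 are: C_6 (6T1, order 6), S_3 (6T2, order 6), D_6 (6T3, order 12), C_3 x S_3 (6T5, order 18), A_4 x C_2 (6T6, order 24), S_4 (6T8, order 24), S_3 x S_3 (6T9, order 36), S_4 x C_2 (6T11, order 48), (S_3 x S_3) : C_2 (6T13, order 72), PGL(2,5) (6T14, order 120), S_6 (6T16, order 720). By Dedekind's theorem, for a prime p not dividing disc(f) the degrees of the irreducible factors of f mod p form the cycle type of an element of G. Factoring f modulo the 22 such primes p <= 89 (skipping 2, 37, which divide the discriminant), each new pattern first appears at: mod 3: f = (x^3 + x^2 + x + 2)(x^3 + 2x^2 + 1), pattern 3+3; mod 5: f = (x^2 + 3)(x^2 + x + 2)(x^2 + 4x + 2), pattern 2+2+2; mod 17: f = (x + 1)(x + 4)(x^4 + 10x^3 + 8x^2 + 7), pattern 4+1+1; mod 67: f = (x + 7)(x + 65)(x^2 + 5x + 46)(x^2 + 5x + 56), pattern 2+2+1+1. No other pattern occurs in this range, so the set of observed cycle types is {3+3, 2+2+2, 4+1+1, 2+2+1+1}. The candidates containing elements of all these cycle types are S_4 (6T8) of order 24, S_4 x C_2 (6T11) of order 48, PGL(2,5) (6T14) of order 120, S_6 (6T16) of order 720; the others are excluded. The observed types are precisely the cycle types that occur in S_4 (6T8) (apart from the identity). Each of the other remaining candidates has further cycle types, and by the Chebotarev density theorem the matching factorization patterns would occur for a proportion of primes equal to their share of the group: S_4 x C_2 (6T11) additionally contains elements of type 6, 4+2, 2+1+1+1+1 (17 of its 48 elements, about 35% of primes); PGL(2,5) (6T14) additionally contains elements of type 6, 5+1 (44 of its 120 elements, about 37% of primes); S_6 (6T16) additionally contains elements of type 6, 5+1, 4+2, 3+2+1, 3+1+1+1, 2+1+1+1+1 (529 of its 720 elements, about 73% of primes). None of the 22 primes tested shows any such pattern (for each of these groups the chance of that is below 10^-4), which rules them out. Hence G = S_4 (6T8), of order 24.

S_4 (order 24)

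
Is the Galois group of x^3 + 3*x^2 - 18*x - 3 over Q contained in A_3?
Yes

The polynomial is irreducible of degree 3 over Q. Its discriminant is 29241 = 171^2, a perfect square. A Galois group lies in the alternating group exactly when the discriminant is a square in Q, so the Galois group (C_3) is contained in A_3.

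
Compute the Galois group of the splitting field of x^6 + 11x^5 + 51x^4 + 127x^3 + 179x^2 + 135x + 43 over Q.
6T1: C_6

The polynomial f is an irreducible sextic over Q, so G = Gal(f/Q) is one of the 16 transitive subgroups 6T1, ..., 6T16 of S_6. The discriminant of f is -16807, which is not a perfect square, so G is not contained in A_6. The transitive groups of degree 6 not contained in A_6 are: C_6 (6T1, order 6), S_3 (6T2, order 6), D_6 (6T3, order 12), C_3 x S_3 (6T5, order 18), A_4 x C_2 (6T6, order 24), S_4 (6T8, order 24), S_3 x S_3 (6T9, order 36), S_4 x C_2 (6T11, order 48), (S_3 x S_3) : C_2 (6T13, order 72), PGL(2,5) (6T14, order 120), S_6 (6T16, order 720). By Dedekind's theorem, for a prime p not dividing disc(f) the degrees of the irreducible factors of f mod p form the cycle type of an element of G. Factoring f modulo the 37 such primes p <= 163 (skipping 7, which divides the discriminant), each new pattern first appears at: mod 2: f = (x^3 + x + 1)(x^3 + x^2 + 1), pattern 3+3; mod 3: f = (x^6 + 2x^5 + x^3 + 2x^2 + 1), pattern 6; mod 13: f = (x^2 + x + 12)(x^2 + 11x + 6)(x^2 + 12x + 8), pattern 2+2+2; mod 29: f = (x + 9)(x + 18)(x + 22)(x + 25)(x + 26)(x + 27), pattern 1+1+1+1+1+1. No other pattern occurs in this range, so the set of observed cycle types is {3+3, 6, 2+2+2, 1+1+1+1+1+1}. The candidates containing elements of all these cycle types are C_6 (6T1) of order 6, D_6 (6T3) of order 12, C_3 x S_3 (6T5) of order 18, A_4 x C_2 (6T6) of order 24, S_3 x S_3 (6T9) of order 36, S_4 x C_2 (6T11) of order 48, (S_3 x S_3) : C_2 (6T13) of order 72, PGL(2,5) (6T14) of order 120, S_6 (6T16) of order 720; the others are excluded. The observed types are precisely the cycle types that occur in C_6 (6T1). Each of the other remaining candidates has further cycle types, and by the Chebotarev density theorem the matching factorization patterns would occur for a proportion of primes equal to their share of the group: D_6 (6T3) additionally contains elements of type 2+2+1+1 (3 of its 12 elements, about 25% of primes); C_3 x S_3 (6T5) additionally contains elements of type 3+1+1+1 (4 of its 18 elements, about 22% of primes); A_4 x C_2 (6T6) additionally contains elements of type 2+2+1+1, 2+1+1+1+1 (6 of its 24 elements, about 25% of primes); S_3 x S_3 (6T9) additionally contains elements of type 3+1+1+1, 2+2+1+1 (13 of its 36 elements, about 36% of primes); S_4 x C_2 (6T11) additionally contains elements of type 4+2, 4+1+1, 2+2+1+1, 2+1+1+1+1 (24 of its 48 elements, about 50% of primes); (S_3 x S_3) : C_2 (6T13) additionally contains elements of type 4+2, 3+2+1, 3+1+1+1, 2+2+1+1, 2+1+1+1+1 (49 of its 72 elements, about 68% of primes); PGL(2,5) (6T14) additionally contains elements of type 5+1, 4+1+1, 2+2+1+1 (69 of its 120 elements, about 58% of primes); S_6 (6T16) additionally contains elements of type 5+1, 4+2, 4+1+1, 3+2+1, 3+1+1+1, 2+2+1+1, 2+1+1+1+1 (544 of its 720 elements, about 76% of primes). None of the 37 primes tested shows any such pattern (for each of these groups the chance of that is below 10^-4), which rules them out. Hence G = C_6 (6T1), of order 6.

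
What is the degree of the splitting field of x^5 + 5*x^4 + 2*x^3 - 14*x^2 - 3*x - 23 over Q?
The degree of the splitting field over Q equals the order of the Galois group, so first determine the group. The polynomial f is an irreducible quintic over Q, so G = Gal(f/Q) is a transitive subgroup of S_5: one of C_5 (5T1, order 5), D_5 (5T2, order 10), F_20 (5T3, order 20), A_5 (5T4, order 60) or S_5 (5T5, order 120). The discriminant of f is 3008364544, which is not a perfect square, so G is not contained in A_5. The transitive groups of degree 5 not contained in A_5 are: F_20 (5T3, order 20), S_5 (5T5, order 120). By Dedekind's theorem, for a prime p not dividing disc(f) the degrees of the irreducible factors of f mod p form the cycle type of an element of G. Factoring f modulo the 3 such primes p <= 7 (skipping 2, which divides the discriminant), each new pattern first appears at: mod 3: f = (x^5 + 2x^4 + 2x^3 + x^2 + 1), pattern 5; mod 7: f = (x^2 + 5x + 5)(x^3 + 4x + 1), pattern 3+2. No other pattern occurs in this range, so the set of observed cycle types is {5, 3+2}. Among the candidates above, the only group containing elements of all these cycle types is S_5 (5T5) — F_20 (5T3) lacks at least one of them. Hence G = S_5 (5T5), of order 120. The Galois group S_5 (5T5) has order 120, so the splitting field has degree 120 over Q.

120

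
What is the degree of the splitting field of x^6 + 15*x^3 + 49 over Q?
36

The degree of the splitting field over Q equals the order of the Galois group, so first determine the group. The polynomial f is an irreducible sextic over Q, so G = Gal(f/Q) is one of the 16 transitive subgroups 6T1, ..., 6T16 of S_6. The discriminant of f is 42688773981, which is not a perfect square, so G is not contained in A_6. The transitive groups of degree 6 not contained in A_6 are: C_6 (6T1, order 6), S_3 (6T2, order 6), D_6 (6T3, order 12), C_3 x S_3 (6T5, order 18), A_4 x C_2 (6T6, order 24), S_4 (6T8, order 24), S_3 x S_3 (6T9, order 36), S_4 x C_2 (6T11, order 48), (S_3 x S_3) : C_2 (6T13, order 72), PGL(2,5) (6T14, order 120), S_6 (6T16, order 720). By Dedekind's theorem, for a prime p not dividing disc(f) the degrees of the irreducible factors of f mod p form the cycle type of an element of G. Factoring f modulo the 16 such primes p <= 67 (skipping 3, 7, 29, which divide the discriminant), each new pattern first appears at: mod 2: f = (x^6 + x^3 + 1), pattern 6; mod 5: f = (x + 1)(x + 4)(x^2 + x + 1)(x^2 + 4x + 1), pattern 2+2+1+1; mod 13: f = (x + 4)(x + 10)(x + 12)(x^3 + 3), pattern 3+1+1+1; mod 19: f = (x^2 + 10x + 17)(x^2 + 13x + 16)(x^2 + 15x + 5), pattern 2+2+2; mod 67: f = (x^3 + 26)(x^3 + 56), pattern 3+3. No other pattern occurs in this range, so the set of observed cycle types is {6, 2+2+1+1, 3+1+1+1, 2+2+2, 3+3}. The candidates containing elements of all these cycle types are S_3 x S_3 (6T9) of order 36, (S_3 x S_3) : C_2 (6T13) of order 72, S_6 (6T16) of order 720; the others are excluded. The observed types are precisely the cycle types that occur in S_3 x S_3 (6T9) (apart from the identity). Each of the other remaining candidates has further cycle types, and by the Chebotarev density theorem the matching factorization patterns would occur for a proportion of primes equal to their share of the group: (S_3 x S_3) : C_2 (6T13) additionally contains elements of type 4+2, 3+2+1, 2+1+1+1+1 (36 of its 72 elements, about 50% of primes); S_6 (6T16) additionally contains elements of type 5+1, 4+2, 4+1+1, 3+2+1, 2+1+1+1+1 (459 of its 720 elements, about 64% of primes). None of the 16 primes tested shows any such pattern (for each of these groups the chance of that is below 10^-4), which rules them out. Hence G = S_3 x S_3 (6T9), of order 36. The Galois group S_3 x S_3 (6T9) has order 36, so the splitting field has degree 36 over Q.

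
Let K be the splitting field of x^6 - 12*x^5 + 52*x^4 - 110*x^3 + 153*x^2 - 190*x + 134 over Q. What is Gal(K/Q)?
The polynomial f is an irreducible sextic over Q, so G = Gal(f/Q) is one of the 16 transitive subgroups 6T1, ..., 6T16 of S_6. The discriminant of f is -45161350144, which is not a perfect square, so G is not contained in A_6. The transitive groups of degree 6 not contained in A_6 are: C_6 (6T1, order 6), S_3 (6T2, order 6), D_6 (6T3, order 12), C_3 x S_3 (6T5, order 18), A_4 x C_2 (6T6, order 24), S_4 (6T8, order 24), S_3 x S_3 (6T9, order 36), S_4 x C_2 (6T11, order 48), (S_3 x S_3) : C_2 (6T13, order 72), PGL(2,5) (6T14, order 120), S_6 (6T16, order 720). By Dedekind's theorem, for a prime p not dividing disc(f) the degrees of the irreducible factors of f mod p form the cycle type of an element of G. Factoring f modulo the 66 such primes p <= 347 (skipping 2, 29, 229, which divide the discriminant), each new pattern first appears at: mod 3: f = (x^6 + x^4 + x^3 + 2x + 2), pattern 6; mod 5: f = (x^3 + x^2 + 4x + 3)(x^3 + 2x^2 + x + 3), pattern 3+3; mod 7: f = (x + 3)(x + 6)(x^4 + 6x^2 + 4x + 2), pattern 4+1+1; mod 13: f = (x^2 + 6x + 1)(x^4 + 8x^3 + 3x^2 + 7x + 4), pattern 4+2; mod 23: f = (x^2 + 2x + 10)(x^2 + 12x + 17)(x^2 + 20x + 20), pattern 2+2+2; mod 37: f = (x + 15)(x + 23)(x^2 + 7x + 27)(x^2 + 17x + 18), pattern 2+2+1+1; mod 193: f = (x + 36)(x + 134)(x + 139)(x + 141)(x + 149)(x + 161), pattern 1+1+1+1+1+1; mod 347: f = (x + 250)(x + 295)(x + 333)(x + 339)(x^2 + 159x + 69), pattern 2+1+1+1+1. No other pattern occurs in this range, so the set of observed cycle types is {6, 3+3, 4+1+1, 4+2, 2+2+2, 2+2+1+1, 1+1+1+1+1+1, 2+1+1+1+1}. The candidates containing elements of all these cycle types are S_4 x C_2 (6T11) of order 48, S_6 (6T16) of order 720; the others are excluded. The observed types are precisely the cycle types that occur in S_4 x C_2 (6T11). Each of the other remaining candidates has further cycle types, and by the Chebotarev density theorem the matching factorization patterns would occur for a proportion of primes equal to their share of the group: S_6 (6T16) additionally contains elements of type 5+1, 3+2+1, 3+1+1+1 (304 of its 720 elements, about 42% of primes). None of the 66 primes tested shows any such pattern (for each of these groups the chance of that is below 10^-4), which rules them out. Hence G = S_4 x C_2 (6T11), of order 48.

S_4 x C_2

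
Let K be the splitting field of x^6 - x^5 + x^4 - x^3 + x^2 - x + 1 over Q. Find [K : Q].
6

The degree of the splitting field over Q equals the order of the Galois group, so first determine the group. The polynomial f is an irreducible sextic over Q, so G = Gal(f/Q) is one of the 16 transitive subgroups 6T1, ..., 6T16 of S_6. The discriminant of f is -16807, which is not a perfect square, so G is not contained in A_6. The transitive groups of degree 6 not contained in A_6 are: C_6 (6T1, order 6), S_3 (6T2, order 6), D_6 (6T3, order 12), C_3 x S_3 (6T5, order 18), A_4 x C_2 (6T6, order 24), S_4 (6T8, order 24), S_3 x S_3 (6T9, order 36), S_4 x C_2 (6T11, order 48), (S_3 x S_3) : C_2 (6T13, order 72), PGL(2,5) (6T14, order 120), S_6 (6T16, order 720). By Dedekind's theorem, for a prime p not dividing disc(f) the degrees of the irreducible factors of f mod p form the cycle type of an element of G. Factoring f modulo the 37 such primes p <= 163 (skipping 7, which divides the discriminant), each new pattern first appears at: mod 2: f = (x^3 + x + 1)(x^3 + x^2 + 1), pattern 3+3; mod 3: f = (x^6 + 2x^5 + x^4 + 2x^3 + x^2 + 2x + 1), pattern 6; mod 13: f = (x^2 + 7x + 1)(x^2 + 8x + 1)(x^2 + 10x + 1), pattern 2+2+2; mod 29: f = (x + 7)(x + 16)(x + 20)(x + 23)(x + 24)(x + 25), pattern 1+1+1+1+1+1. No other pattern occurs in this range, so the set of observed cycle types is {3+3, 6, 2+2+2, 1+1+1+1+1+1}. The candidates containing elements of all these cycle types are C_6 (6T1) of order 6, D_6 (6T3) of order 12, C_3 x S_3 (6T5) of order 18, A_4 x C_2 (6T6) of order 24, S_3 x S_3 (6T9) of order 36, S_4 x C_2 (6T11) of order 48, (S_3 x S_3) : C_2 (6T13) of order 72, PGL(2,5) (6T14) of order 120, S_6 (6T16) of order 720; the others are excluded. The observed types are precisely the cycle types that occur in C_6 (6T1). Each of the other remaining candidates has further cycle types, and by the Chebotarev density theorem the matching factorization patterns would occur for a proportion of primes equal to their share of the group: D_6 (6T3) additionally contains elements of type 2+2+1+1 (3 of its 12 elements, about 25% of primes); C_3 x S_3 (6T5) additionally contains elements of type 3+1+1+1 (4 of its 18 elements, about 22% of primes); A_4 x C_2 (6T6) additionally contains elements of type 2+2+1+1, 2+1+1+1+1 (6 of its 24 elements, about 25% of primes); S_3 x S_3 (6T9) additionally contains elements of type 3+1+1+1, 2+2+1+1 (13 of its 36 elements, about 36% of primes); S_4 x C_2 (6T11) additionally contains elements of type 4+2, 4+1+1, 2+2+1+1, 2+1+1+1+1 (24 of its 48 elements, about 50% of primes); (S_3 x S_3) : C_2 (6T13) additionally contains elements of type 4+2, 3+2+1, 3+1+1+1, 2+2+1+1, 2+1+1+1+1 (49 of its 72 elements, about 68% of primes); PGL(2,5) (6T14) additionally contains elements of type 5+1, 4+1+1, 2+2+1+1 (69 of its 120 elements, about 58% of primes); S_6 (6T16) additionally contains elements of type 5+1, 4+2, 4+1+1, 3+2+1, 3+1+1+1, 2+2+1+1, 2+1+1+1+1 (544 of its 720 elements, about 76% of primes). None of the 37 primes tested shows any such pattern (for each of these groups the chance of that is below 10^-4), which rules them out. Hence G = C_6 (6T1), of order 6. The Galois group C_6 (6T1) has order 6, so the splitting field has degree 6 over Q.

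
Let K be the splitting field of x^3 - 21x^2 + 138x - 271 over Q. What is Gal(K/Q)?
The polynomial is an irreducible cubic over Q and its discriminant is 729 = 27^2, a perfect square. For an irreducible cubic, a square discriminant forces the Galois group to be A_3, the cyclic group of order 3.

C_3 (also written C3)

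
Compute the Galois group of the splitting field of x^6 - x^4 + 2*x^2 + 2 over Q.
The polynomial f is an irreducible sextic over Q, so G = Gal(f/Q) is one of the 16 transitive subgroups 6T1, ..., 6T16 of S_6. The discriminant of f is -5120000, which is not a perfect square, so G is not contained in A_6. The transitive groups of degree 6 not contained in A_6 are: C_6 (6T1, order 6), S_3 (6T2, order 6), D_6 (6T3, order 12), C_3 x S_3 (6T5, order 18), A_4 x C_2 (6T6, order 24), S_4 (6T8, order 24), S_3 x S_3 (6T9, order 36), S_4 x C_2 (6T11, order 48), (S_3 x S_3) : C_2 (6T13, order 72), PGL(2,5) (6T14, order 120), S_6 (6T16, order 720). By Dedekind's theorem, for a prime p not dividing disc(f) the degrees of the irreducible factors of f mod p form the cycle type of an element of G. Factoring f modulo the 22 such primes p <= 89 (skipping 2, 5, which divide the discriminant), each new pattern first appears at: mod 3: f = (x^3 + x^2 + 2)(x^3 + 2x^2 + 1), pattern 3+3; mod 7: f = (x^2 + 2)(x^2 + x + 6)(x^2 + 6x + 6), pattern 2+2+2; mod 13: f = (x + 4)(x + 9)(x^4 + 2x^2 + 8), pattern 4+1+1; mod 43: f = (x + 12)(x + 31)(x^2 + 4)(x^2 + 10), pattern 2+2+1+1. No other pattern occurs in this range, so the set of observed cycle types is {3+3, 2+2+2, 4+1+1, 2+2+1+1}. The candidates containing elements of all these cycle types are S_4 (6T8) of order 24, S_4 x C_2 (6T11) of order 48, PGL(2,5) (6T14) of order 120, S_6 (6T16) of order 720; the others are excluded. The observed types are precisely the cycle types that occur in S_4 (6T8) (apart from the identity). Each of the other remaining candidates has further cycle types, and by the Chebotarev density theorem the matching factorization patterns would occur for a proportion of primes equal to their share of the group: S_4 x C_2 (6T11) additionally contains elements of type 6, 4+2, 2+1+1+1+1 (17 of its 48 elements, about 35% of primes); PGL(2,5) (6T14) additionally contains elements of type 6, 5+1 (44 of its 120 elements, about 37% of primes); S_6 (6T16) additionally contains elements of type 6, 5+1, 4+2, 3+2+1, 3+1+1+1, 2+1+1+1+1 (529 of its 720 elements, about 73% of primes). None of the 22 primes tested shows any such pattern (for each of these groups the chance of that is below 10^-4), which rules them out. Hence G = S_4 (6T8), of order 24.

S_4, S_4(6c), the S_4-action on 6 points not in A_6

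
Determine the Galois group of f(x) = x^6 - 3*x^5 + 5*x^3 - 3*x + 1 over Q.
The polynomial f is an irreducible sextic over Q, so G = Gal(f/Q) is one of the 16 transitive subgroups 6T1, ..., 6T16 of S_6. The discriminant of f is -34992, which is not a perfect square, so G is not contained in A_6. The transitive groups of degree 6 not contained in A_6 are: C_6 (6T1, order 6), S_3 (6T2, order 6), D_6 (6T3, order 12), C_3 x S_3 (6T5, order 18), A_4 x C_2 (6T6, order 24), S_4 (6T8, order 24), S_3 x S_3 (6T9, order 36), S_4 x C_2 (6T11, order 48), (S_3 x S_3) : C_2 (6T13, order 72), PGL(2,5) (6T14, order 120), S_6 (6T16, order 720). By Dedekind's theorem, for a prime p not dividing disc(f) the degrees of the irreducible factors of f mod p form the cycle type of an element of G. Factoring f modulo the 23 such primes p <= 97 (skipping 2, 3, which divide the discriminant), each new pattern first appears at: mod 5: f = (x^2 + x + 1)(x^2 + 2x + 3)(x^2 + 4x + 2), pattern 2+2+2; mod 7: f = (x^3 + x^2 + 3x + 1)(x^3 + 3x^2 + x + 1), pattern 3+3; mod 31: f = (x + 3)(x + 7)(x + 9)(x + 21)(x + 23)(x + 27), pattern 1+1+1+1+1+1. No other pattern occurs in this range, so the set of observed cycle types is {2+2+2, 3+3, 1+1+1+1+1+1}. The candidates containing elements of all these cycle types are C_6 (6T1) of order 6, S_3 (6T2) of order 6, D_6 (6T3) of order 12, C_3 x S_3 (6T5) of order 18, A_4 x C_2 (6T6) of order 24, S_4 (6T8) of order 24, S_3 x S_3 (6T9) of order 36, S_4 x C_2 (6T11) of order 48, (S_3 x S_3) : C_2 (6T13) of order 72, PGL(2,5) (6T14) of order 120, S_6 (6T16) of order 720; the others are excluded. The observed types are precisely the cycle types that occur in S_3 (6T2). Each of the other remaining candidates has further cycle types, and by the Chebotarev density theorem the matching factorization patterns would occur for a proportion of primes equal to their share of the group: C_6 (6T1) additionally contains elements of type 6 (2 of its 6 elements, about 33% of primes); D_6 (6T3) additionally contains elements of type 6, 2+2+1+1 (5 of its 12 elements, about 42% of primes); C_3 x S_3 (6T5) additionally contains elements of type 6, 3+1+1+1 (10 of its 18 elements, about 56% of primes); A_4 x C_2 (6T6) additionally contains elements of type 6, 2+2+1+1, 2+1+1+1+1 (14 of its 24 elements, about 58% of primes); S_4 (6T8) additionally contains elements of type 4+1+1, 2+2+1+1 (9 of its 24 elements, about 38% of primes); S_3 x S_3 (6T9) additionally contains elements of type 6, 3+1+1+1, 2+2+1+1 (25 of its 36 elements, about 69% of primes); S_4 x C_2 (6T11) additionally contains elements of type 6, 4+2, 4+1+1, 2+2+1+1, 2+1+1+1+1 (32 of its 48 elements, about 67% of primes); (S_3 x S_3) : C_2 (6T13) additionally contains elements of type 6, 4+2, 3+2+1, 3+1+1+1, 2+2+1+1, 2+1+1+1+1 (61 of its 72 elements, about 85% of primes); PGL(2,5) (6T14) additionally contains elements of type 6, 5+1, 4+1+1, 2+2+1+1 (89 of its 120 elements, about 74% of primes); S_6 (6T16) additionally contains elements of type 6, 5+1, 4+2, 4+1+1, 3+2+1, 3+1+1+1, 2+2+1+1, 2+1+1+1+1 (664 of its 720 elements, about 92% of primes). None of the 23 primes tested shows any such pattern (for each of these groups the chance of that is below 10^-4), which rules them out. Hence G = S_3 (6T2), of order 6.

6T2: S_3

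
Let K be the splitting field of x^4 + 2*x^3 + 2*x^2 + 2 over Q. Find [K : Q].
12

The degree of the splitting field over Q equals the order of the Galois group, so first determine the group. The polynomial is an irreducible quartic over Q and its discriminant is 3136 = 56^2, a perfect square, so the Galois group is contained in A_4. The resolvent cubic y^3 - 2*y^2 - 8*y + 8 is irreducible over Q. An irreducible resolvent with square discriminant gives A_4. The Galois group A_4 (4T4) has order 12, so the splitting field has degree 12 over Q.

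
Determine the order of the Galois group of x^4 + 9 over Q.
4

The degree of the splitting field over Q equals the order of the Galois group, so first determine the group. The polynomial is an irreducible quartic over Q and its discriminant is 186624 = 432^2, a perfect square, so the Galois group is contained in A_4. The resolvent cubic y^3 - 36*y splits completely over Q, which gives the Klein four-group V_4. The Galois group V_4 (4T2) has order 4, so the splitting field has degree 4 over Q.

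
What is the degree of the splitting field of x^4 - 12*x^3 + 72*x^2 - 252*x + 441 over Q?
The degree of the splitting field over Q equals the order of the Galois group, so first determine the group. The polynomial is an irreducible quartic over Q and its discriminant is 228614400 = 15120^2, a perfect square, so the Galois group is contained in A_4. The resolvent cubic y^3 - 72*y^2 + 1260*y splits completely over Q, which gives the Klein four-group V_4. The Galois group V_4 (4T2) has order 4, so the splitting field has degree 4 over Q.

4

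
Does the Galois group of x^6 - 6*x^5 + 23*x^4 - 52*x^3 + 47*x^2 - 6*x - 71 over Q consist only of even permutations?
Yes

The polynomial is irreducible of degree 6 over Q. Its discriminant is 164995463643136 = 12845056^2, a perfect square. A Galois group lies in the alternating group exactly when the discriminant is a square in Q, so the Galois group (A_4) is contained in A_6.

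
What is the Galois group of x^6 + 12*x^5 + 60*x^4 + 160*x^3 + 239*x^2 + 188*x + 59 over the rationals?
S_4, S_4(6d), the S_4-action on 6 points inside A_6

The polynomial f is an irreducible sextic over Q, so G = Gal(f/Q) is one of the 16 transitive subgroups 6T1, ..., 6T16 of S_6. The discriminant of f is 33856 = 184^2, a perfect square, so G is contained in A_6. The transitive groups of degree 6 contained in A_6 are: A_4 (6T4, order 12), S_4 (6T7, order 24), (C_3 x C_3) : C_4 (6T10, order 36), PSL(2,5) (6T12, order 60), A_6 (6T15, order 360). By Dedekind's theorem, for a prime p not dividing disc(f) the degrees of the irreducible factors of f mod p form the cycle type of an element of G. Factoring f modulo the 79 such primes p <= 419 (skipping 2, 23, which divide the discriminant), each new pattern first appears at: mod 3: f = (x^3 + x^2 + 2)(x^3 + 2x^2 + x + 1), pattern 3+3; mod 5: f = (x^2 + 4x + 2)(x^4 + 3x^3 + x^2 + 2), pattern 4+2; mod 19: f = (x + 7)(x + 16)(x^2 + 13x + 18)(x^2 + 14x + 1), pattern 2+2+1+1; mod 223: f = (x + 18)(x + 59)(x + 80)(x + 147)(x + 168)(x + 209), pattern 1+1+1+1+1+1. No other pattern occurs in this range, so the set of observed cycle types is {3+3, 4+2, 2+2+1+1, 1+1+1+1+1+1}. The candidates containing elements of all these cycle types are S_4 (6T7) of order 24, (C_3 x C_3) : C_4 (6T10) of order 36, A_6 (6T15) of order 360; the others are excluded. The observed types are precisely the cycle types that occur in S_4 (6T7). Each of the other remaining candidates has further cycle types, and by the Chebotarev density theorem the matching factorization patterns would occur for a proportion of primes equal to their share of the group: (C_3 x C_3) : C_4 (6T10) additionally contains elements of type 3+1+1+1 (4 of its 36 elements, about 11% of primes); A_6 (6T15) additionally contains elements of type 5+1, 3+1+1+1 (184 of its 360 elements, about 51% of primes). None of the 79 primes tested shows any such pattern (for each of these groups the chance of that is below 10^-4), which rules them out. Hence G = S_4 (6T7), of order 24.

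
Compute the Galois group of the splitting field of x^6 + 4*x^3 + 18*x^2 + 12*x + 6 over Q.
The polynomial f is an irreducible sextic over Q, so G = Gal(f/Q) is one of the 16 transitive subgroups 6T1, ..., 6T16 of S_6. The discriminant of f is -37744330752, which is not a perfect square, so G is not contained in A_6. The transitive groups of degree 6 not contained in A_6 are: C_6 (6T1, order 6), S_3 (6T2, order 6), D_6 (6T3, order 12), C_3 x S_3 (6T5, order 18), A_4 x C_2 (6T6, order 24), S_4 (6T8, order 24), S_3 x S_3 (6T9, order 36), S_4 x C_2 (6T11, order 48), (S_3 x S_3) : C_2 (6T13, order 72), PGL(2,5) (6T14, order 120), S_6 (6T16, order 720). By Dedekind's theorem, for a prime p not dividing disc(f) the degrees of the irreducible factors of f mod p form the cycle type of an element of G. Factoring f modulo the 79 such primes p <= 421 (skipping 2, 3, 53, which divide the discriminant), each new pattern first appears at: mod 5: f = (x^2 + 3)(x^2 + x + 2)(x^2 + 4x + 1), pattern 2+2+2; mod 7: f = (x^6 + 4x^3 + 4x^2 + 5x + 6), pattern 6; mod 11: f = (x + 5)(x + 9)(x^2 + 2x + 6)(x^2 + 6x + 1), pattern 2+2+1+1; mod 19: f = (x^3 + x + 15)(x^3 + 18x + 8), pattern 3+3; mod 43: f = (x + 2)(x + 10)(x + 11)(x + 31)(x + 37)(x + 38), pattern 1+1+1+1+1+1. No other pattern occurs in this range, so the set of observed cycle types is {2+2+2, 6, 2+2+1+1, 3+3, 1+1+1+1+1+1}. The candidates containing elements of all these cycle types are D_6 (6T3) of order 12, A_4 x C_2 (6T6) of order 24, S_3 x S_3 (6T9) of order 36, S_4 x C_2 (6T11) of order 48, (S_3 x S_3) : C_2 (6T13) of order 72, PGL(2,5) (6T14) of order 120, S_6 (6T16) of order 720; the others are excluded. The observed types are precisely the cycle types that occur in D_6 (6T3). Each of the other remaining candidates has further cycle types, and by the Chebotarev density theorem the matching factorization patterns would occur for a proportion of primes equal to their share of the group: A_4 x C_2 (6T6) additionally contains elements of type 2+1+1+1+1 (3 of its 24 elements, about 12% of primes); S_3 x S_3 (6T9) additionally contains elements of type 3+1+1+1 (4 of its 36 elements, about 11% of primes); S_4 x C_2 (6T11) additionally contains elements of type 4+2, 4+1+1, 2+1+1+1+1 (15 of its 48 elements, about 31% of primes); (S_3 x S_3) : C_2 (6T13) additionally contains elements of type 4+2, 3+2+1, 3+1+1+1, 2+1+1+1+1 (40 of its 72 elements, about 56% of primes); PGL(2,5) (6T14) additionally contains elements of type 5+1, 4+1+1 (54 of its 120 elements, about 45% of primes); S_6 (6T16) additionally contains elements of type 5+1, 4+2, 4+1+1, 3+2+1, 3+1+1+1, 2+1+1+1+1 (499 of its 720 elements, about 69% of primes). None of the 79 primes tested shows any such pattern (for each of these groups the chance of that is below 10^-4), which rules them out. Hence G = D_6 (6T3), of order 12.

D_6 (order 12)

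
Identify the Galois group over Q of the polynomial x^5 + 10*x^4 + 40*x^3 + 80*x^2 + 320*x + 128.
The polynomial f is an irreducible quintic over Q, so G = Gal(f/Q) is a transitive subgroup of S_5: one of C_5 (5T1, order 5), D_5 (5T2, order 10), F_20 (5T3, order 20), A_5 (5T4, order 60) or S_5 (5T5, order 120). The discriminant of f is 271790899200000, which is not a perfect square, so G is not contained in A_5. The transitive groups of degree 5 not contained in A_5 are: F_20 (5T3, order 20), S_5 (5T5, order 120). By Dedekind's theorem, for a prime p not dividing disc(f) the degrees of the irreducible factors of f mod p form the cycle type of an element of G. Factoring f modulo the 18 such primes p <= 73 (skipping 2, 3, 5, which divide the discriminant), each new pattern first appears at: mod 7: f = (x + 4)(x^4 + 6x^3 + 2x^2 + 2x + 4), pattern 4+1; mod 11: f = (x + 1)(x^2 + 3)(x^2 + 9x + 6), pattern 2+2+1; mod 19: f = (x^5 + 10x^4 + 2x^3 + 4x^2 + 16x + 14), pattern 5. No other pattern occurs in this range, so the set of observed cycle types is {4+1, 2+2+1, 5}. The candidates containing elements of all these cycle types are F_20 (5T3) of order 20, S_5 (5T5) of order 120; the others are excluded. The observed types are precisely the cycle types that occur in F_20 (5T3) (apart from the identity). Each of the other remaining candidates has further cycle types, and by the Chebotarev density theorem the matching factorization patterns would occur for a proportion of primes equal to their share of the group: S_5 (5T5) additionally contains elements of type 3+2, 3+1+1, 2+1+1+1 (50 of its 120 elements, about 42% of primes). None of the 18 primes tested shows any such pattern (for each of these groups the chance of that is below 10^-4), which rules them out. Hence G = F_20 (5T3), of order 20.

F_20 (also written F20)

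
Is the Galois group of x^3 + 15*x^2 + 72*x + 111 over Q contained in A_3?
The polynomial is irreducible of degree 3 over Q. Its discriminant is 81 = 9^2, a perfect square. A Galois group lies in the alternating group exactly when the discriminant is a square in Q, so the Galois group (C_3) is contained in A_3.

Yes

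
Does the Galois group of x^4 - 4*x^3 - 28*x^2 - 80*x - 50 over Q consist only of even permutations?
The polynomial is irreducible of degree 4 over Q. Its discriminant is -350438400, which is not a perfect square. A Galois group lies in the alternating group exactly when the discriminant is a square in Q, so the Galois group (D_4) is not contained in A_4.

No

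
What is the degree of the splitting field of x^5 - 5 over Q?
20

The degree of the splitting field over Q equals the order of the Galois group, so first determine the group. The polynomial f is an irreducible quintic over Q, so G = Gal(f/Q) is a transitive subgroup of S_5: one of C_5 (5T1, order 5), D_5 (5T2, order 10), F_20 (5T3, order 20), A_5 (5T4, order 60) or S_5 (5T5, order 120). The discriminant of f is 1953125, which is not a perfect square, so G is not contained in A_5. The transitive groups of degree 5 not contained in A_5 are: F_20 (5T3, order 20), S_5 (5T5, order 120). By Dedekind's theorem, for a prime p not dividing disc(f) the degrees of the irreducible factors of f mod p form the cycle type of an element of G. Factoring f modulo the 18 such primes p <= 67 (skipping 5, which divides the discriminant), each new pattern first appears at: mod 2: f = (x + 1)(x^4 + x^3 + x^2 + x + 1), pattern 4+1; mod 11: f = (x^5 + 6), pattern 5; mod 19: f = (x + 13)(x^2 + 11x + 17)(x^2 + 14x + 17), pattern 2+2+1; mod 31: f = (x + 3)(x + 6)(x + 12)(x + 17)(x + 24), pattern 1+1+1+1+1. No other pattern occurs in this range, so the set of observed cycle types is {4+1, 5, 2+2+1, 1+1+1+1+1}. The candidates containing elements of all these cycle types are F_20 (5T3) of order 20, S_5 (5T5) of order 120; the others are excluded. The observed types are precisely the cycle types that occur in F_20 (5T3). Each of the other remaining candidates has further cycle types, and by the Chebotarev density theorem the matching factorization patterns would occur for a proportion of primes equal to their share of the group: S_5 (5T5) additionally contains elements of type 3+2, 3+1+1, 2+1+1+1 (50 of its 120 elements, about 42% of primes). None of the 18 primes tested shows any such pattern (for each of these groups the chance of that is below 10^-4), which rules them out. Hence G = F_20 (5T3), of order 20. The Galois group F_20 (5T3) has order 20, so the splitting field has degree 20 over Q.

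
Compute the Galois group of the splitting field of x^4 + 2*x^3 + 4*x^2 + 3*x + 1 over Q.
The polynomial is an irreducible quartic over Q and its discriminant is 125, which is not a perfect square, so the Galois group is not contained in A_4. The resolvent cubic y^3 - 4*y^2 + 2*y + 3 has exactly one rational root, so the Galois group is C_4 or D_4. The quartic becomes reducible over Q(sqrt(disc)), so the group is C_4.

C_4, the cyclic group of order 4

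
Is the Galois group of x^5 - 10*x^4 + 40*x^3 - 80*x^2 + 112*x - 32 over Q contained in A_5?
The polynomial is irreducible of degree 5 over Q. Its discriminant is 61018734592, which is not a perfect square. A Galois group lies in the alternating group exactly when the discriminant is a square in Q, so the Galois group (S_5) is not contained in A_5.

No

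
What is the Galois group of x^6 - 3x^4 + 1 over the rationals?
A_4 x C_2 (order 24)

The polynomial f is an irreducible sextic over Q, so G = Gal(f/Q) is one of the 16 transitive subgroups 6T1, ..., 6T16 of S_6. The discriminant of f is -419904, which is not a perfect square, so G is not contained in A_6. The transitive groups of degree 6 not contained in A_6 are: C_6 (6T1, order 6), S_3 (6T2, order 6), D_6 (6T3, order 12), C_3 x S_3 (6T5, order 18), A_4 x C_2 (6T6, order 24), S_4 (6T8, order 24), S_3 x S_3 (6T9, order 36), S_4 x C_2 (6T11, order 48), (S_3 x S_3) : C_2 (6T13, order 72), PGL(2,5) (6T14, order 120), S_6 (6T16, order 720). By Dedekind's theorem, for a prime p not dividing disc(f) the degrees of the irreducible factors of f mod p form the cycle type of an element of G. Factoring f modulo the 33 such primes p <= 149 (skipping 2, 3, which divide the discriminant), each new pattern first appears at: mod 5: f = (x^3 + x^2 + 4x + 3)(x^3 + 4x^2 + 4x + 2), pattern 3+3; mod 7: f = (x^6 + 4x^4 + 1), pattern 6; mod 17: f = (x + 2)(x + 15)(x^2 + 6)(x^2 + 12), pattern 2+2+1+1; mod 19: f = (x + 6)(x + 7)(x + 12)(x + 13)(x^2 + 6), pattern 2+1+1+1+1; mod 71: f = (x^2 + 40)(x^2 + 45)(x^2 + 54), pattern 2+2+2. No other pattern occurs in this range, so the set of observed cycle types is {3+3, 6, 2+2+1+1, 2+1+1+1+1, 2+2+2}. The candidates containing elements of all these cycle types are A_4 x C_2 (6T6) of order 24, S_4 x C_2 (6T11) of order 48, (S_3 x S_3) : C_2 (6T13) of order 72, S_6 (6T16) of order 720; the others are excluded. The observed types are precisely the cycle types that occur in A_4 x C_2 (6T6) (apart from the identity). Each of the other remaining candidates has further cycle types, and by the Chebotarev density theorem the matching factorization patterns would occur for a proportion of primes equal to their share of the group: S_4 x C_2 (6T11) additionally contains elements of type 4+2, 4+1+1 (12 of its 48 elements, about 25% of primes); (S_3 x S_3) : C_2 (6T13) additionally contains elements of type 4+2, 3+2+1, 3+1+1+1 (34 of its 72 elements, about 47% of primes); S_6 (6T16) additionally contains elements of type 5+1, 4+2, 4+1+1, 3+2+1, 3+1+1+1 (484 of its 720 elements, about 67% of primes). None of the 33 primes tested shows any such pattern (for each of these groups the chance of that is below 10^-4), which rules them out. Hence G = A_4 x C_2 (6T6), of order 24.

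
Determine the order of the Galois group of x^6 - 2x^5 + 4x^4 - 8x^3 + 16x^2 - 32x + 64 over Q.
6

The degree of the splitting field over Q equals the order of the Galois group, so first determine the group. The polynomial f is an irreducible sextic over Q, so G = Gal(f/Q) is one of the 16 transitive subgroups 6T1, ..., 6T16 of S_6. The discriminant of f is -18046378835968, which is not a perfect square, so G is not contained in A_6. The transitive groups of degree 6 not contained in A_6 are: C_6 (6T1, order 6), S_3 (6T2, order 6), D_6 (6T3, order 12), C_3 x S_3 (6T5, order 18), A_4 x C_2 (6T6, order 24), S_4 (6T8, order 24), S_3 x S_3 (6T9, order 36), S_4 x C_2 (6T11, order 48), (S_3 x S_3) : C_2 (6T13, order 72), PGL(2,5) (6T14, order 120), S_6 (6T16, order 720). By Dedekind's theorem, for a prime p not dividing disc(f) the degrees of the irreducible factors of f mod p form the cycle type of an element of G. Factoring f modulo the 37 such primes p <= 167 (skipping 2, 7, which divide the discriminant), each new pattern first appears at: mod 3: f = (x^6 + x^5 + x^4 + x^3 + x^2 + x + 1), pattern 6; mod 11: f = (x^3 + x^2 + 5x + 8)(x^3 + 8x^2 + 2x + 8), pattern 3+3; mod 13: f = (x^2 + x + 4)(x^2 + 3x + 4)(x^2 + 7x + 4), pattern 2+2+2; mod 29: f = (x + 3)(x + 11)(x + 14)(x + 17)(x + 19)(x + 21), pattern 1+1+1+1+1+1. No other pattern occurs in this range, so the set of observed cycle types is {6, 3+3, 2+2+2, 1+1+1+1+1+1}. The candidates containing elements of all these cycle types are C_6 (6T1) of order 6, D_6 (6T3) of order 12, C_3 x S_3 (6T5) of order 18, A_4 x C_2 (6T6) of order 24, S_3 x S_3 (6T9) of order 36, S_4 x C_2 (6T11) of order 48, (S_3 x S_3) : C_2 (6T13) of order 72, PGL(2,5) (6T14) of order 120, S_6 (6T16) of order 720; the others are excluded. The observed types are precisely the cycle types that occur in C_6 (6T1). Each of the other remaining candidates has further cycle types, and by the Chebotarev density theorem the matching factorization patterns would occur for a proportion of primes equal to their share of the group: D_6 (6T3) additionally contains elements of type 2+2+1+1 (3 of its 12 elements, about 25% of primes); C_3 x S_3 (6T5) additionally contains elements of type 3+1+1+1 (4 of its 18 elements, about 22% of primes); A_4 x C_2 (6T6) additionally contains elements of type 2+2+1+1, 2+1+1+1+1 (6 of its 24 elements, about 25% of primes); S_3 x S_3 (6T9) additionally contains elements of type 3+1+1+1, 2+2+1+1 (13 of its 36 elements, about 36% of primes); S_4 x C_2 (6T11) additionally contains elements of type 4+2, 4+1+1, 2+2+1+1, 2+1+1+1+1 (24 of its 48 elements, about 50% of primes); (S_3 x S_3) : C_2 (6T13) additionally contains elements of type 4+2, 3+2+1, 3+1+1+1, 2+2+1+1, 2+1+1+1+1 (49 of its 72 elements, about 68% of primes); PGL(2,5) (6T14) additionally contains elements of type 5+1, 4+1+1, 2+2+1+1 (69 of its 120 elements, about 58% of primes); S_6 (6T16) additionally contains elements of type 5+1, 4+2, 4+1+1, 3+2+1, 3+1+1+1, 2+2+1+1, 2+1+1+1+1 (544 of its 720 elements, about 76% of primes). None of the 37 primes tested shows any such pattern (for each of these groups the chance of that is below 10^-4), which rules them out. Hence G = C_6 (6T1), of order 6. The Galois group C_6 (6T1) has order 6, so the splitting field has degree 6 over Q.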